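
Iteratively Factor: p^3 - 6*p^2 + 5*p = (p - 1)*(p^2 - 5*p) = p*(p - 1)*(p - 5)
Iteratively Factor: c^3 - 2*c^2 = (c)*(c^2 - 2*c) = c*(c - 2)*(c)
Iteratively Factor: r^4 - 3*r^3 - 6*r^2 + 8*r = (r + 2)*(r^3 - 5*r^2 + 4*r) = (r - 4)*(r + 2)*(r^2 - r) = (r - 4)*(r - 1)*(r + 2)*(r)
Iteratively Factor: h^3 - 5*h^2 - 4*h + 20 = (h + 2)*(h^2 - 7*h + 10) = (h - 2)*(h + 2)*(h - 5)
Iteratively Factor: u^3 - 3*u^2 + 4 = (u + 1)*(u^2 - 4*u + 4) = (u - 2)*(u + 1)*(u - 2)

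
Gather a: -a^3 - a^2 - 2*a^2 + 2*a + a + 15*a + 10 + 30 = -a^3 - 3*a^2 + 18*a + 40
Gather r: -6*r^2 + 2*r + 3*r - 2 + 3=-6*r^2 + 5*r + 1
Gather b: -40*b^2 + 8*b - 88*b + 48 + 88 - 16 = -40*b^2 - 80*b + 120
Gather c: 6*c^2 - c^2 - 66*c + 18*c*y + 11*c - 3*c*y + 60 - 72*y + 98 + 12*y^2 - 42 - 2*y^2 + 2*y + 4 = 5*c^2 + c*(15*y - 55) + 10*y^2 - 70*y + 120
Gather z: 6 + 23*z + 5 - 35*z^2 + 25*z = -35*z^2 + 48*z + 11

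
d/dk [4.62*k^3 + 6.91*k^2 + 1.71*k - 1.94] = 13.86*k^2 + 13.82*k + 1.71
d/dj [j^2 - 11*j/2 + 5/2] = 2*j - 11/2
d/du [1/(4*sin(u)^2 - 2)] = -2*sin(2*u)/(cos(4*u) + 1)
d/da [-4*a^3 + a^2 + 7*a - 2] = -12*a^2 + 2*a + 7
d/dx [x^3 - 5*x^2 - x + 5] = 3*x^2 - 10*x - 1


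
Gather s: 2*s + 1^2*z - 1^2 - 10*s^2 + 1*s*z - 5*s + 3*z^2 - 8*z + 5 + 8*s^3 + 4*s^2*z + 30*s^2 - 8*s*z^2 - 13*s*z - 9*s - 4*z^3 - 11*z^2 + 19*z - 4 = 8*s^3 + s^2*(4*z + 20) + s*(-8*z^2 - 12*z - 12) - 4*z^3 - 8*z^2 + 12*z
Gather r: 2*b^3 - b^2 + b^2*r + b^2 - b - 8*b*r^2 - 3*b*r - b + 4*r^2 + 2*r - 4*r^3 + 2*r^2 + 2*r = 2*b^3 - 2*b - 4*r^3 + r^2*(6 - 8*b) + r*(b^2 - 3*b + 4)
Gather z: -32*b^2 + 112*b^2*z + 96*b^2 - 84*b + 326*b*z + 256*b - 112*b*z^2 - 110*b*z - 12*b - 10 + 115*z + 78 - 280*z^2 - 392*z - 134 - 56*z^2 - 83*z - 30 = 64*b^2 + 160*b + z^2*(-112*b - 336) + z*(112*b^2 + 216*b - 360) - 96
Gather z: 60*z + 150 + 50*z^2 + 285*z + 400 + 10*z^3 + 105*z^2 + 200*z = 10*z^3 + 155*z^2 + 545*z + 550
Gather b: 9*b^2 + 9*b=9*b^2 + 9*b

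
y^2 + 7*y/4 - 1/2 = (y - 1/4)*(y + 2)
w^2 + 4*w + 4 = (w + 2)^2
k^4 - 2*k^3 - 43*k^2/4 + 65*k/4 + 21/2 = (k - 7/2)*(k - 2)*(k + 1/2)*(k + 3)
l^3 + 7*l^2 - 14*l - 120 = (l - 4)*(l + 5)*(l + 6)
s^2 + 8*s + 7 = (s + 1)*(s + 7)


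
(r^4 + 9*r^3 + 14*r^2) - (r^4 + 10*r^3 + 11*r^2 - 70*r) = -r^3 + 3*r^2 + 70*r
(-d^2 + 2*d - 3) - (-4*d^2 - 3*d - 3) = 3*d^2 + 5*d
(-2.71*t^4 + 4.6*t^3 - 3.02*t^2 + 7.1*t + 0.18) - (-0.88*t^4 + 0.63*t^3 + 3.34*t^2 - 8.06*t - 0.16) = -1.83*t^4 + 3.97*t^3 - 6.36*t^2 + 15.16*t + 0.34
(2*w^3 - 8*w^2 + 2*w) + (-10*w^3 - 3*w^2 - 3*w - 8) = -8*w^3 - 11*w^2 - w - 8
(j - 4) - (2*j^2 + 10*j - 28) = -2*j^2 - 9*j + 24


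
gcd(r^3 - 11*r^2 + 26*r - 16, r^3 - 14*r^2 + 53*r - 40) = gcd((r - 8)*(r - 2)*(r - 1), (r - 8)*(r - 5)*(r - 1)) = r^2 - 9*r + 8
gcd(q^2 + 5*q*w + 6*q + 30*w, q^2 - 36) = q + 6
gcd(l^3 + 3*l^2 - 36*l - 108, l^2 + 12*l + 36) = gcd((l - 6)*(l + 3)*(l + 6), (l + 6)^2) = l + 6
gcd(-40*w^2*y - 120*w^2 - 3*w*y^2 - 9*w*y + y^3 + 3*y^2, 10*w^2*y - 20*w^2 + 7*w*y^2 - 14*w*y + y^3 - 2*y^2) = 5*w + y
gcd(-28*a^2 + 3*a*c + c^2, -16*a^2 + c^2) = 4*a - c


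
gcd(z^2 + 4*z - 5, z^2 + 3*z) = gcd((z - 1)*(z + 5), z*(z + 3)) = 1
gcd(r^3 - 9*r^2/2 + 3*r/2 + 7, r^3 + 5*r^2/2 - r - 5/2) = r + 1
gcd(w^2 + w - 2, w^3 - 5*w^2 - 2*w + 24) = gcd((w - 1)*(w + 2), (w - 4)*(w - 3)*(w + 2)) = w + 2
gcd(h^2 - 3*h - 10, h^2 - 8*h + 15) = h - 5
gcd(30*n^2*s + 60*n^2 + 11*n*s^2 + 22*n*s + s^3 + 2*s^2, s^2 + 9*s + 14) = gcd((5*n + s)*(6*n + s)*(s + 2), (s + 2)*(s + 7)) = s + 2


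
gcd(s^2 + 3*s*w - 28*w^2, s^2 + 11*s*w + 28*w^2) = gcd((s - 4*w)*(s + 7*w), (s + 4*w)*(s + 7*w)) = s + 7*w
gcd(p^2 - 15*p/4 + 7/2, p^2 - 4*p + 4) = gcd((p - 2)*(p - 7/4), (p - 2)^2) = p - 2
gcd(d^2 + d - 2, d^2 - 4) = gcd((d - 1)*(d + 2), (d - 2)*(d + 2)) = d + 2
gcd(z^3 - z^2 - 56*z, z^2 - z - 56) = z^2 - z - 56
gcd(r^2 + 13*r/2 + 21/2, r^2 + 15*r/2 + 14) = r + 7/2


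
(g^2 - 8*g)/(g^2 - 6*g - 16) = g/(g + 2)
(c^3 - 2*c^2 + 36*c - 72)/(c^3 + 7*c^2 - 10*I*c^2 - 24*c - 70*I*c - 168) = (c^2 + c*(-2 + 6*I) - 12*I)/(c^2 + c*(7 - 4*I) - 28*I)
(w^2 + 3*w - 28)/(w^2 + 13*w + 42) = (w - 4)/(w + 6)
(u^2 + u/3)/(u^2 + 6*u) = (u + 1/3)/(u + 6)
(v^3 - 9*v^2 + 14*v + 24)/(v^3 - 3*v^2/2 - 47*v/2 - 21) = 2*(v - 4)/(2*v + 7)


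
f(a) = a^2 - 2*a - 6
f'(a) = 2*a - 2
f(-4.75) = 26.06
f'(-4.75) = -11.50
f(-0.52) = -4.69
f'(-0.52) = -3.04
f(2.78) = -3.83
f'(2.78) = 3.56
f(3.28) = -1.80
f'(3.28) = 4.56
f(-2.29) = 3.82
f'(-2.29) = -6.58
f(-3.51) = 13.34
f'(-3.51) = -9.02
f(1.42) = -6.82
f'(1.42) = 0.84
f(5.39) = 12.27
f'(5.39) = 8.78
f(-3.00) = 9.00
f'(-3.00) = -8.00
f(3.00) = -3.00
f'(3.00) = 4.00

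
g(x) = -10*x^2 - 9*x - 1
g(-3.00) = -64.00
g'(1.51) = -39.20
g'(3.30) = -75.00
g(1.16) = -24.90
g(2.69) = -97.57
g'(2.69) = -62.80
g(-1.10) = -3.20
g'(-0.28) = -3.40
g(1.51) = -37.39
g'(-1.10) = 13.00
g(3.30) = -139.60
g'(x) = -20*x - 9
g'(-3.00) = 51.00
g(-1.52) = -10.42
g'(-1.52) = 21.40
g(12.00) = -1549.00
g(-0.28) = 0.74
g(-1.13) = -3.60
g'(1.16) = -32.20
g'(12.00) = -249.00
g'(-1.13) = 13.60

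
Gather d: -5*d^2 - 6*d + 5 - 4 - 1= -5*d^2 - 6*d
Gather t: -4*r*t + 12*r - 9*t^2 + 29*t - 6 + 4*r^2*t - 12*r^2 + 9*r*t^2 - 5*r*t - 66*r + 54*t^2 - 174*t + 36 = -12*r^2 - 54*r + t^2*(9*r + 45) + t*(4*r^2 - 9*r - 145) + 30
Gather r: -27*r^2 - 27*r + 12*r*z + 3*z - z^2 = -27*r^2 + r*(12*z - 27) - z^2 + 3*z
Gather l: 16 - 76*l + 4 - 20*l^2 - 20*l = -20*l^2 - 96*l + 20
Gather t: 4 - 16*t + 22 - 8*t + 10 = 36 - 24*t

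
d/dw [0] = 0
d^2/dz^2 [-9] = 0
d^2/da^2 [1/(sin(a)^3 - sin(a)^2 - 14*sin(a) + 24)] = (-9*sin(a)^6 + 11*sin(a)^5 + 36*sin(a)^4 + 158*sin(a)^3 - 370*sin(a)^2 - 396*sin(a) + 440)/(sin(a)^3 - sin(a)^2 - 14*sin(a) + 24)^3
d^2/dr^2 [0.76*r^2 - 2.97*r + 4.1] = 1.52000000000000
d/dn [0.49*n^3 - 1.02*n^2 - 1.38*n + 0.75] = 1.47*n^2 - 2.04*n - 1.38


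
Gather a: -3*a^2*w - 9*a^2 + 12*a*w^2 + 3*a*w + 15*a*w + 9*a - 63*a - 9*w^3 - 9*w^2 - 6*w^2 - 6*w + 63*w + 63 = a^2*(-3*w - 9) + a*(12*w^2 + 18*w - 54) - 9*w^3 - 15*w^2 + 57*w + 63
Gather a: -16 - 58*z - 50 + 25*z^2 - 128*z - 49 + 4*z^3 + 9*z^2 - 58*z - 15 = 4*z^3 + 34*z^2 - 244*z - 130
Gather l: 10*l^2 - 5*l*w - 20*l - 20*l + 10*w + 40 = 10*l^2 + l*(-5*w - 40) + 10*w + 40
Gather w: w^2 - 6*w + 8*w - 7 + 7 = w^2 + 2*w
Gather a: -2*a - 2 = -2*a - 2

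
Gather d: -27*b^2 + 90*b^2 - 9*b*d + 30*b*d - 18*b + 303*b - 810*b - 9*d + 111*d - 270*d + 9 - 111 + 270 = 63*b^2 - 525*b + d*(21*b - 168) + 168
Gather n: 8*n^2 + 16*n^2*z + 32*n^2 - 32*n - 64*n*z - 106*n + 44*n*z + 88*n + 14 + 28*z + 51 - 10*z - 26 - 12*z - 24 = n^2*(16*z + 40) + n*(-20*z - 50) + 6*z + 15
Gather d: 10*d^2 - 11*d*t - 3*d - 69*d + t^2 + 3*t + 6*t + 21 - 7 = 10*d^2 + d*(-11*t - 72) + t^2 + 9*t + 14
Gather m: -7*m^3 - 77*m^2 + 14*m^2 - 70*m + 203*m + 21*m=-7*m^3 - 63*m^2 + 154*m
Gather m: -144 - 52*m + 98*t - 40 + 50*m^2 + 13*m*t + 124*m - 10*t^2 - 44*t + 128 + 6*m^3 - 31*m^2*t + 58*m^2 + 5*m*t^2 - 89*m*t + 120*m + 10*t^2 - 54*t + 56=6*m^3 + m^2*(108 - 31*t) + m*(5*t^2 - 76*t + 192)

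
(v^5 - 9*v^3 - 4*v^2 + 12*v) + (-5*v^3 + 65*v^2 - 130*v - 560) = v^5 - 14*v^3 + 61*v^2 - 118*v - 560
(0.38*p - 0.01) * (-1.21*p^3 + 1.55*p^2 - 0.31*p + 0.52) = -0.4598*p^4 + 0.6011*p^3 - 0.1333*p^2 + 0.2007*p - 0.0052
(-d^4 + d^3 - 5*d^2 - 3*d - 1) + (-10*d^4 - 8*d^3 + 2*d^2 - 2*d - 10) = -11*d^4 - 7*d^3 - 3*d^2 - 5*d - 11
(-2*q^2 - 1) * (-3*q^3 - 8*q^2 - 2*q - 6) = 6*q^5 + 16*q^4 + 7*q^3 + 20*q^2 + 2*q + 6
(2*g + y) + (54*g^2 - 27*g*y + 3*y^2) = 54*g^2 - 27*g*y + 2*g + 3*y^2 + y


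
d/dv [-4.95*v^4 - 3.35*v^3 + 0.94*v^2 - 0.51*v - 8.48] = -19.8*v^3 - 10.05*v^2 + 1.88*v - 0.51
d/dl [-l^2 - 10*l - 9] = -2*l - 10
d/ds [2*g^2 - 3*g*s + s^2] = -3*g + 2*s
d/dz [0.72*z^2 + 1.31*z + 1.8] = 1.44*z + 1.31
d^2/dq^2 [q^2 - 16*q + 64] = 2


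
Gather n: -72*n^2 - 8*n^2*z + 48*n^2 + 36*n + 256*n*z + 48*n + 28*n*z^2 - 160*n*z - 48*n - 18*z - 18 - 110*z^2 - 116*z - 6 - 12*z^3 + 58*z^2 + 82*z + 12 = n^2*(-8*z - 24) + n*(28*z^2 + 96*z + 36) - 12*z^3 - 52*z^2 - 52*z - 12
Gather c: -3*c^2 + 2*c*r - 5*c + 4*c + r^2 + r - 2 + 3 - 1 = -3*c^2 + c*(2*r - 1) + r^2 + r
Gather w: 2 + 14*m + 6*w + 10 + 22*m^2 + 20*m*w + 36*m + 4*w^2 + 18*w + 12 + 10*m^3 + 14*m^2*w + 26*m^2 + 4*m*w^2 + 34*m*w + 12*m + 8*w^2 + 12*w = 10*m^3 + 48*m^2 + 62*m + w^2*(4*m + 12) + w*(14*m^2 + 54*m + 36) + 24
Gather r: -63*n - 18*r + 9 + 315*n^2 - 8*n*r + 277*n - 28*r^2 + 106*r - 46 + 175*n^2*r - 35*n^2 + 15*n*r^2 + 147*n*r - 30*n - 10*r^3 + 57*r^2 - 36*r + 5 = 280*n^2 + 184*n - 10*r^3 + r^2*(15*n + 29) + r*(175*n^2 + 139*n + 52) - 32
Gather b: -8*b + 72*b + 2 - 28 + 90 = 64*b + 64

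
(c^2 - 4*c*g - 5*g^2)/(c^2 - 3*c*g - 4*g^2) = (c - 5*g)/(c - 4*g)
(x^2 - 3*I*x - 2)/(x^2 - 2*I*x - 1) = (x - 2*I)/(x - I)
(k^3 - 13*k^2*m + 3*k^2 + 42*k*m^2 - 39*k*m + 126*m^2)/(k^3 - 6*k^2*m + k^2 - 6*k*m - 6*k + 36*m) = (k - 7*m)/(k - 2)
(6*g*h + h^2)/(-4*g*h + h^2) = (-6*g - h)/(4*g - h)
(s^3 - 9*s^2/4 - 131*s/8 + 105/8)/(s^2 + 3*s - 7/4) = (4*s^2 - 23*s + 15)/(2*(2*s - 1))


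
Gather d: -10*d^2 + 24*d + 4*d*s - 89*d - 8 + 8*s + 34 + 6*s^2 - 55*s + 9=-10*d^2 + d*(4*s - 65) + 6*s^2 - 47*s + 35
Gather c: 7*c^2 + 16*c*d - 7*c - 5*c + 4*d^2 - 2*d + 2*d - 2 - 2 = 7*c^2 + c*(16*d - 12) + 4*d^2 - 4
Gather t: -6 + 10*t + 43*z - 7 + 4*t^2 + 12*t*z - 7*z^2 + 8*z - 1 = 4*t^2 + t*(12*z + 10) - 7*z^2 + 51*z - 14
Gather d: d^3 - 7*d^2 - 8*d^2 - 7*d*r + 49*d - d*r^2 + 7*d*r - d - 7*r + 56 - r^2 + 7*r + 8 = d^3 - 15*d^2 + d*(48 - r^2) - r^2 + 64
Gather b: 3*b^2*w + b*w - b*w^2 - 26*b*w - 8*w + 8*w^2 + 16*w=3*b^2*w + b*(-w^2 - 25*w) + 8*w^2 + 8*w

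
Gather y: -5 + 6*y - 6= 6*y - 11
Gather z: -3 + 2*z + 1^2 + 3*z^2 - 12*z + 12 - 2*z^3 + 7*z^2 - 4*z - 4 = -2*z^3 + 10*z^2 - 14*z + 6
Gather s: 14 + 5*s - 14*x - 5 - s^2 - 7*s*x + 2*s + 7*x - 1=-s^2 + s*(7 - 7*x) - 7*x + 8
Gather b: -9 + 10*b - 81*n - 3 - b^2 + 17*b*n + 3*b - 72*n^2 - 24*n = -b^2 + b*(17*n + 13) - 72*n^2 - 105*n - 12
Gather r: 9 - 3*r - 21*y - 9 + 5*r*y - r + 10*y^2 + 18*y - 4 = r*(5*y - 4) + 10*y^2 - 3*y - 4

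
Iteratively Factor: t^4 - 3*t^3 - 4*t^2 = (t)*(t^3 - 3*t^2 - 4*t) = t*(t + 1)*(t^2 - 4*t) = t^2*(t + 1)*(t - 4)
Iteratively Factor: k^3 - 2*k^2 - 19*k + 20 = (k + 4)*(k^2 - 6*k + 5) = (k - 5)*(k + 4)*(k - 1)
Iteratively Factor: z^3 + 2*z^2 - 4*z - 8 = (z - 2)*(z^2 + 4*z + 4) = (z - 2)*(z + 2)*(z + 2)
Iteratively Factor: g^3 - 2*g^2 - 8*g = (g)*(g^2 - 2*g - 8) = g*(g + 2)*(g - 4)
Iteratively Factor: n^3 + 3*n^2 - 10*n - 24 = (n + 2)*(n^2 + n - 12) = (n + 2)*(n + 4)*(n - 3)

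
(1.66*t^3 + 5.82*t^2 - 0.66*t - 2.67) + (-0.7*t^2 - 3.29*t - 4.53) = 1.66*t^3 + 5.12*t^2 - 3.95*t - 7.2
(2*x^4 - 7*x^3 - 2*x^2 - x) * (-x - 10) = -2*x^5 - 13*x^4 + 72*x^3 + 21*x^2 + 10*x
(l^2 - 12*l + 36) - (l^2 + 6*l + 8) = 28 - 18*l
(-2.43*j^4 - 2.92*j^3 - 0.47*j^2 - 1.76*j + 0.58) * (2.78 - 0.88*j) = 2.1384*j^5 - 4.1858*j^4 - 7.704*j^3 + 0.2422*j^2 - 5.4032*j + 1.6124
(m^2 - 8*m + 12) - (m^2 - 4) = 16 - 8*m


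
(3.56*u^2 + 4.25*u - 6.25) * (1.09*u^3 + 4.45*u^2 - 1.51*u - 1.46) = 3.8804*u^5 + 20.4745*u^4 + 6.7244*u^3 - 39.4276*u^2 + 3.2325*u + 9.125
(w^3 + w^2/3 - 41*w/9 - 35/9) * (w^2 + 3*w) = w^5 + 10*w^4/3 - 32*w^3/9 - 158*w^2/9 - 35*w/3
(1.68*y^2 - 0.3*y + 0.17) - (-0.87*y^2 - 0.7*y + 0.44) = 2.55*y^2 + 0.4*y - 0.27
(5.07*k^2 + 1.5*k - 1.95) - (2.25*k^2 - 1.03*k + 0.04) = 2.82*k^2 + 2.53*k - 1.99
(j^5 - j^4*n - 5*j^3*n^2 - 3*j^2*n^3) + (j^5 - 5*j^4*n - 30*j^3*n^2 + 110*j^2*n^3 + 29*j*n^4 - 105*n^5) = 2*j^5 - 6*j^4*n - 35*j^3*n^2 + 107*j^2*n^3 + 29*j*n^4 - 105*n^5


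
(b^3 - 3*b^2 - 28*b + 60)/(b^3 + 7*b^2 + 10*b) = (b^2 - 8*b + 12)/(b*(b + 2))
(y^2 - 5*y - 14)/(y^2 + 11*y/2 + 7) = 2*(y - 7)/(2*y + 7)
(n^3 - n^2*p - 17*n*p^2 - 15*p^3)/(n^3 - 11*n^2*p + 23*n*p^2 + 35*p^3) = (-n - 3*p)/(-n + 7*p)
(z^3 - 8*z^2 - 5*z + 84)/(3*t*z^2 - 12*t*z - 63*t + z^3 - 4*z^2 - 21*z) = (z - 4)/(3*t + z)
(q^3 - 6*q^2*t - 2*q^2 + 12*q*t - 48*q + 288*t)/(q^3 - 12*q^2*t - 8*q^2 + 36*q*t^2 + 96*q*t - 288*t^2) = (q + 6)/(q - 6*t)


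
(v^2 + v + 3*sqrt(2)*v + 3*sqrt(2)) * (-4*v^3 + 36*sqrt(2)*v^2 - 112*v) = -4*v^5 - 4*v^4 + 24*sqrt(2)*v^4 + 24*sqrt(2)*v^3 + 104*v^3 - 336*sqrt(2)*v^2 + 104*v^2 - 336*sqrt(2)*v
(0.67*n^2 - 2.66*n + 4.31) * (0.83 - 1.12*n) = -0.7504*n^3 + 3.5353*n^2 - 7.035*n + 3.5773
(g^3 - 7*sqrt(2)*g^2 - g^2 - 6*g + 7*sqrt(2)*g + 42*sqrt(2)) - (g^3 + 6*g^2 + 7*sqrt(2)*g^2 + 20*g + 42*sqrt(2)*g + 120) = -14*sqrt(2)*g^2 - 7*g^2 - 35*sqrt(2)*g - 26*g - 120 + 42*sqrt(2)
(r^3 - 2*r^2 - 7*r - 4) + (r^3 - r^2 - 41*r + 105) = 2*r^3 - 3*r^2 - 48*r + 101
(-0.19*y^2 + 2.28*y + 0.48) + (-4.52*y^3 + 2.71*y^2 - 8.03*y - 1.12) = -4.52*y^3 + 2.52*y^2 - 5.75*y - 0.64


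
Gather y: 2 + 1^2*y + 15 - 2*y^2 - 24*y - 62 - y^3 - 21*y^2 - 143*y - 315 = -y^3 - 23*y^2 - 166*y - 360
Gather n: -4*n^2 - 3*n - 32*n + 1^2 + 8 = -4*n^2 - 35*n + 9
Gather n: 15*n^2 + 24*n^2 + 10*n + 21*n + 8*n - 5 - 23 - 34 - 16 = 39*n^2 + 39*n - 78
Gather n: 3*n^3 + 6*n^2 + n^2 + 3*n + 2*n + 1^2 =3*n^3 + 7*n^2 + 5*n + 1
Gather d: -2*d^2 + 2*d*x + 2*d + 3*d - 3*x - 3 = -2*d^2 + d*(2*x + 5) - 3*x - 3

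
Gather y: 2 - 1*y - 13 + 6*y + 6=5*y - 5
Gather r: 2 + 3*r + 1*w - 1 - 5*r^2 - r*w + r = -5*r^2 + r*(4 - w) + w + 1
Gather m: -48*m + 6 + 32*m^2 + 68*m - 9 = 32*m^2 + 20*m - 3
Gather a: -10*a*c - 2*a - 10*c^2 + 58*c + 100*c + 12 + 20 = a*(-10*c - 2) - 10*c^2 + 158*c + 32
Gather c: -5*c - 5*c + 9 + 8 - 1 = 16 - 10*c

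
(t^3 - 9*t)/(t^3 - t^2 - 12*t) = (t - 3)/(t - 4)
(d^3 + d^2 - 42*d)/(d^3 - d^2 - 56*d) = (d - 6)/(d - 8)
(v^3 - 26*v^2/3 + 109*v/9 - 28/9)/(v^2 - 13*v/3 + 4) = (3*v^2 - 22*v + 7)/(3*(v - 3))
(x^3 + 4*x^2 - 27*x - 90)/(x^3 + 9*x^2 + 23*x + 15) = (x^2 + x - 30)/(x^2 + 6*x + 5)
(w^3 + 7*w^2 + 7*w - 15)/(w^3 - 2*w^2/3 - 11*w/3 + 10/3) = 3*(w^2 + 8*w + 15)/(3*w^2 + w - 10)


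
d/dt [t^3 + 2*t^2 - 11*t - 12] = 3*t^2 + 4*t - 11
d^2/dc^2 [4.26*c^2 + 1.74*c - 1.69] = 8.52000000000000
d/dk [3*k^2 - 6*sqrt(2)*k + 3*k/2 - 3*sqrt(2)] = 6*k - 6*sqrt(2) + 3/2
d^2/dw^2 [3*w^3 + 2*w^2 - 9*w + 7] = 18*w + 4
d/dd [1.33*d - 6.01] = 1.33000000000000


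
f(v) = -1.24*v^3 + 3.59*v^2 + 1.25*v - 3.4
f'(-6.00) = -175.75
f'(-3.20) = -59.82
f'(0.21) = 2.59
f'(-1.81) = -23.93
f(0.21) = -2.99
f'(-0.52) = -3.49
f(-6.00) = 386.18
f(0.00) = -3.40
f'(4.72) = -47.74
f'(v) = -3.72*v^2 + 7.18*v + 1.25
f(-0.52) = -2.90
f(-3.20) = 69.99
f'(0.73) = 4.51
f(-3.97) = 125.81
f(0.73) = -1.06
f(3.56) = -9.40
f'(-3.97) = -85.89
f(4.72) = -47.91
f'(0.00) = 1.25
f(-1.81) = 13.45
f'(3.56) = -20.33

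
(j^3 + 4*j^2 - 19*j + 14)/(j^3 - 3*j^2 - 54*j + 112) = (j - 1)/(j - 8)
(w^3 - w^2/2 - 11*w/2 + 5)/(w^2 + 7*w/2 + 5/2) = (w^2 - 3*w + 2)/(w + 1)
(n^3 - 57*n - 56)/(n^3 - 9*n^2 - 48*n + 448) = (n + 1)/(n - 8)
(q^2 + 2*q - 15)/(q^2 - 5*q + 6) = (q + 5)/(q - 2)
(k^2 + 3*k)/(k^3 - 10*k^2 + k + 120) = k/(k^2 - 13*k + 40)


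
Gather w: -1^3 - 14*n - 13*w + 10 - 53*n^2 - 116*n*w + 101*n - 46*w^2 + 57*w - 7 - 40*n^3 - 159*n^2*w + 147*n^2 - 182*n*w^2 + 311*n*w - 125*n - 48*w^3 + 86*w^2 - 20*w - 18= -40*n^3 + 94*n^2 - 38*n - 48*w^3 + w^2*(40 - 182*n) + w*(-159*n^2 + 195*n + 24) - 16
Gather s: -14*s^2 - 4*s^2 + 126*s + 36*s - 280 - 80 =-18*s^2 + 162*s - 360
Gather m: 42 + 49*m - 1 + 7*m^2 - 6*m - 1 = 7*m^2 + 43*m + 40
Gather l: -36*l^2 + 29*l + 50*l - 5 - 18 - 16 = -36*l^2 + 79*l - 39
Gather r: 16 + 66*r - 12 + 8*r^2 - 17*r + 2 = 8*r^2 + 49*r + 6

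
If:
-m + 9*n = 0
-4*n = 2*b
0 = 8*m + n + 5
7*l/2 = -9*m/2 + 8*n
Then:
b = 10/73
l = 325/511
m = -45/73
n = -5/73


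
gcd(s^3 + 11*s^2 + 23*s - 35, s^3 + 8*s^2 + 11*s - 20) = s^2 + 4*s - 5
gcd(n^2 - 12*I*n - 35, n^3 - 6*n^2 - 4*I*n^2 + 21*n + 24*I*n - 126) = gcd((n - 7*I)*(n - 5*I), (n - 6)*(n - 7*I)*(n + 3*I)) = n - 7*I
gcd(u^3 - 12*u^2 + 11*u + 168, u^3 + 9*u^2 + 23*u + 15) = u + 3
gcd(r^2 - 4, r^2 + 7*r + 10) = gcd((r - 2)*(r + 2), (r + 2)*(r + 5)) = r + 2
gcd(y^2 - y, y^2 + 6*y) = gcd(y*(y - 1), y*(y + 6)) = y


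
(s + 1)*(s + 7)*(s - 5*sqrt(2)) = s^3 - 5*sqrt(2)*s^2 + 8*s^2 - 40*sqrt(2)*s + 7*s - 35*sqrt(2)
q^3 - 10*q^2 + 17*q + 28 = (q - 7)*(q - 4)*(q + 1)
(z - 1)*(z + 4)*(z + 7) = z^3 + 10*z^2 + 17*z - 28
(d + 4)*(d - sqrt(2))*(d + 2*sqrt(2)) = d^3 + sqrt(2)*d^2 + 4*d^2 - 4*d + 4*sqrt(2)*d - 16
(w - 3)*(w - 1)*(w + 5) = w^3 + w^2 - 17*w + 15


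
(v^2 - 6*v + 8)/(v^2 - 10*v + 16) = (v - 4)/(v - 8)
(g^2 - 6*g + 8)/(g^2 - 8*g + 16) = (g - 2)/(g - 4)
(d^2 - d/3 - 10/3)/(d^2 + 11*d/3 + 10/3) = (d - 2)/(d + 2)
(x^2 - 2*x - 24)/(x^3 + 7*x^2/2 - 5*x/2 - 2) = 2*(x - 6)/(2*x^2 - x - 1)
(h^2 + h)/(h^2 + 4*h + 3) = h/(h + 3)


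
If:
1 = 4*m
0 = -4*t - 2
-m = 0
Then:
No Solution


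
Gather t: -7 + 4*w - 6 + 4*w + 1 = 8*w - 12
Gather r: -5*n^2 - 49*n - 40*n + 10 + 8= -5*n^2 - 89*n + 18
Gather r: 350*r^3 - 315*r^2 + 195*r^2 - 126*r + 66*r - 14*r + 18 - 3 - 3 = 350*r^3 - 120*r^2 - 74*r + 12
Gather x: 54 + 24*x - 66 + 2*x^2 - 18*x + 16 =2*x^2 + 6*x + 4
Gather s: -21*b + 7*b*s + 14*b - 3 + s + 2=-7*b + s*(7*b + 1) - 1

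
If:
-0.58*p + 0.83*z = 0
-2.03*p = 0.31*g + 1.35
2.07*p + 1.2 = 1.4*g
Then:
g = -0.10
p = -0.65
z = -0.45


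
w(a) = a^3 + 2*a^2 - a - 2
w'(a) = 3*a^2 + 4*a - 1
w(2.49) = 23.35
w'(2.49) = 27.56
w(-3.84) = -25.29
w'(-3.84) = 27.88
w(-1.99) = 0.03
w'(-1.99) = 2.92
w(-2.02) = -0.06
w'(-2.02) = 3.16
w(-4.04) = -31.26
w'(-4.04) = 31.80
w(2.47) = 22.80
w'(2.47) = 27.18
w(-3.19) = -10.92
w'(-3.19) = 16.77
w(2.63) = 27.40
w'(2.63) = 30.27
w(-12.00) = -1430.00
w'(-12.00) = 383.00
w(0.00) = -2.00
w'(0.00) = -1.00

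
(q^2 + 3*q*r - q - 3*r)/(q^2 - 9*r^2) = (q - 1)/(q - 3*r)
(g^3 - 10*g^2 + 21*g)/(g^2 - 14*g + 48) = g*(g^2 - 10*g + 21)/(g^2 - 14*g + 48)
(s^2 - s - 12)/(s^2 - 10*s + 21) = (s^2 - s - 12)/(s^2 - 10*s + 21)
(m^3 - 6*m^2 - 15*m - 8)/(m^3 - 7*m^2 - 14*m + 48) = (m^2 + 2*m + 1)/(m^2 + m - 6)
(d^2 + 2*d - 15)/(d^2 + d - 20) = (d - 3)/(d - 4)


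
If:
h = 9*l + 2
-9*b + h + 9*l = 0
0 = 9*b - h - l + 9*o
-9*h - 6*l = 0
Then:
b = -50/261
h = 4/29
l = -6/29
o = 16/87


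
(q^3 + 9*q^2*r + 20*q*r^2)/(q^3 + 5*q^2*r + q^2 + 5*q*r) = (q + 4*r)/(q + 1)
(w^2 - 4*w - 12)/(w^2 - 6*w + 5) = (w^2 - 4*w - 12)/(w^2 - 6*w + 5)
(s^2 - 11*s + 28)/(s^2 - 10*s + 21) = (s - 4)/(s - 3)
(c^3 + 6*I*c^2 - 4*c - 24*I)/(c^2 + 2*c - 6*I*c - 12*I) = (c^2 + c*(-2 + 6*I) - 12*I)/(c - 6*I)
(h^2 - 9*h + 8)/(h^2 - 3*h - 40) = (h - 1)/(h + 5)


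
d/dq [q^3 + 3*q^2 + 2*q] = 3*q^2 + 6*q + 2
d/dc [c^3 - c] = 3*c^2 - 1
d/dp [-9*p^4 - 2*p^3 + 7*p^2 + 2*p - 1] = -36*p^3 - 6*p^2 + 14*p + 2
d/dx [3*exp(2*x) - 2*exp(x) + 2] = (6*exp(x) - 2)*exp(x)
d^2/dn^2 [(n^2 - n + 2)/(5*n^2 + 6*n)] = 2*(-55*n^3 + 150*n^2 + 180*n + 72)/(n^3*(125*n^3 + 450*n^2 + 540*n + 216))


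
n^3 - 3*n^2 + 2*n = n*(n - 2)*(n - 1)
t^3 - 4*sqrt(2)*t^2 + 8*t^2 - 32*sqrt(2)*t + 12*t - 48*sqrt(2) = (t + 2)*(t + 6)*(t - 4*sqrt(2))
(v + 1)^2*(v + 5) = v^3 + 7*v^2 + 11*v + 5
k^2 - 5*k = k*(k - 5)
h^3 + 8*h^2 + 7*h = h*(h + 1)*(h + 7)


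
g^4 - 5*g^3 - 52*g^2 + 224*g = g*(g - 8)*(g - 4)*(g + 7)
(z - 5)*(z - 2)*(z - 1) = z^3 - 8*z^2 + 17*z - 10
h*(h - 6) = h^2 - 6*h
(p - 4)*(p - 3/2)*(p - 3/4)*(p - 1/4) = p^4 - 13*p^3/2 + 187*p^2/16 - 225*p/32 + 9/8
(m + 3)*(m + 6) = m^2 + 9*m + 18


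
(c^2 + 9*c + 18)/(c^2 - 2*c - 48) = (c + 3)/(c - 8)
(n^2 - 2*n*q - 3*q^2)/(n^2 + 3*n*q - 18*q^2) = (n + q)/(n + 6*q)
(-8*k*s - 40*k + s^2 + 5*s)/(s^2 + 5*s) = (-8*k + s)/s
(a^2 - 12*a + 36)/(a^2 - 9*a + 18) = (a - 6)/(a - 3)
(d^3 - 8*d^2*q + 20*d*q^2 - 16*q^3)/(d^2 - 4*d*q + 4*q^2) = d - 4*q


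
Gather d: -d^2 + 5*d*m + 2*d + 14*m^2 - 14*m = -d^2 + d*(5*m + 2) + 14*m^2 - 14*m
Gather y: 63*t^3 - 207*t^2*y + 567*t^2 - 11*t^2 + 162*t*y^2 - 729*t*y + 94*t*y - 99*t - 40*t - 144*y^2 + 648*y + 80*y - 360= 63*t^3 + 556*t^2 - 139*t + y^2*(162*t - 144) + y*(-207*t^2 - 635*t + 728) - 360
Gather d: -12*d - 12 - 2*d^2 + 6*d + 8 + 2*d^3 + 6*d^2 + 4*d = 2*d^3 + 4*d^2 - 2*d - 4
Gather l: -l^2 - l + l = -l^2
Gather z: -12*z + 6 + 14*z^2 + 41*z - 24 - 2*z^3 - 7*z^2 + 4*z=-2*z^3 + 7*z^2 + 33*z - 18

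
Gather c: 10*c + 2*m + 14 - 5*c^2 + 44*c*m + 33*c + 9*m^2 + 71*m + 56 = -5*c^2 + c*(44*m + 43) + 9*m^2 + 73*m + 70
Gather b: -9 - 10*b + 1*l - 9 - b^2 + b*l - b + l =-b^2 + b*(l - 11) + 2*l - 18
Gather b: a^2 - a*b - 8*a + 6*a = a^2 - a*b - 2*a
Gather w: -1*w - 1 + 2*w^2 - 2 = 2*w^2 - w - 3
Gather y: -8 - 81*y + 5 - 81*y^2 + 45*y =-81*y^2 - 36*y - 3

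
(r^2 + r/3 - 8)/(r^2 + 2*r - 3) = (r - 8/3)/(r - 1)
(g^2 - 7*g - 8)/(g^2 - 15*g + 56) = (g + 1)/(g - 7)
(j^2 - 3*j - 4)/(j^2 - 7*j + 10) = (j^2 - 3*j - 4)/(j^2 - 7*j + 10)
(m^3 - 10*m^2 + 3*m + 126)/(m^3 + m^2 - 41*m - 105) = (m - 6)/(m + 5)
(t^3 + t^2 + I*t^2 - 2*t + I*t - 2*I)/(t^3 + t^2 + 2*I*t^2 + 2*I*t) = (t^3 + t^2*(1 + I) + t*(-2 + I) - 2*I)/(t*(t^2 + t*(1 + 2*I) + 2*I))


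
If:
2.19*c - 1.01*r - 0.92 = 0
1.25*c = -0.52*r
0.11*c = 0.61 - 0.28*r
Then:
No Solution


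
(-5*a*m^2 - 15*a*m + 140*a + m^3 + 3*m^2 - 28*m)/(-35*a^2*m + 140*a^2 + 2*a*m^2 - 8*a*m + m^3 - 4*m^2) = (m + 7)/(7*a + m)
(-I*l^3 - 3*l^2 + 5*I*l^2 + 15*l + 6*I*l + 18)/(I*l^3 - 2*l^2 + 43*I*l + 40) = (-l^3 + l^2*(5 + 3*I) + l*(6 - 15*I) - 18*I)/(l^3 + 2*I*l^2 + 43*l - 40*I)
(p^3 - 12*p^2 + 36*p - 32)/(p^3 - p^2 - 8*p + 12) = (p - 8)/(p + 3)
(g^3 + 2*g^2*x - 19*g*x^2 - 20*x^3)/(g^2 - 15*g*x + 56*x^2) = (g^3 + 2*g^2*x - 19*g*x^2 - 20*x^3)/(g^2 - 15*g*x + 56*x^2)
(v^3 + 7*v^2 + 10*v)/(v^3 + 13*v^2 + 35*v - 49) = v*(v^2 + 7*v + 10)/(v^3 + 13*v^2 + 35*v - 49)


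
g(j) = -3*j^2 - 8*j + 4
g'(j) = -6*j - 8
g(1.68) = -17.91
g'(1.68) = -18.08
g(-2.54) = 4.97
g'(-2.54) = 7.24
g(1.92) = -22.42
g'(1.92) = -19.52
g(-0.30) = 6.13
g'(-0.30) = -6.20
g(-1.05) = 9.09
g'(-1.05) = -1.70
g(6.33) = -166.85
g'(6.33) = -45.98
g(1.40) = -13.08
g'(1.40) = -16.40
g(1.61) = -16.66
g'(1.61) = -17.66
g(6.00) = -152.00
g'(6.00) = -44.00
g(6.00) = -152.00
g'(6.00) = -44.00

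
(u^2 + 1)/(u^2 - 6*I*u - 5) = (u + I)/(u - 5*I)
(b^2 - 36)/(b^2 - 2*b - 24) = (b + 6)/(b + 4)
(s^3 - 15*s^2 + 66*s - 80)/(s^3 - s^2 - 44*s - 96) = (s^2 - 7*s + 10)/(s^2 + 7*s + 12)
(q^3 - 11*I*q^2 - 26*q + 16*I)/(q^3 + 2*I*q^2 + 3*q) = (q^2 - 10*I*q - 16)/(q*(q + 3*I))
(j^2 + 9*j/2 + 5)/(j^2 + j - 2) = (j + 5/2)/(j - 1)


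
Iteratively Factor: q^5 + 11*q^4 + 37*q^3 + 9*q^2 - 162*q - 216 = (q + 3)*(q^4 + 8*q^3 + 13*q^2 - 30*q - 72) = (q + 3)*(q + 4)*(q^3 + 4*q^2 - 3*q - 18) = (q + 3)^2*(q + 4)*(q^2 + q - 6) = (q + 3)^3*(q + 4)*(q - 2)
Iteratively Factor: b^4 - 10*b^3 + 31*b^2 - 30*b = (b - 3)*(b^3 - 7*b^2 + 10*b) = (b - 5)*(b - 3)*(b^2 - 2*b) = (b - 5)*(b - 3)*(b - 2)*(b)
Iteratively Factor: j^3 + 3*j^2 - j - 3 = (j + 3)*(j^2 - 1) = (j + 1)*(j + 3)*(j - 1)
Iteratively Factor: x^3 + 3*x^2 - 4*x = (x + 4)*(x^2 - x) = (x - 1)*(x + 4)*(x)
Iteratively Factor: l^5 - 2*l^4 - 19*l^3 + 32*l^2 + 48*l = (l - 4)*(l^4 + 2*l^3 - 11*l^2 - 12*l) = (l - 4)*(l + 4)*(l^3 - 2*l^2 - 3*l) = (l - 4)*(l - 3)*(l + 4)*(l^2 + l) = (l - 4)*(l - 3)*(l + 1)*(l + 4)*(l)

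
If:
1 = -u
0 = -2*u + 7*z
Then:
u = -1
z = -2/7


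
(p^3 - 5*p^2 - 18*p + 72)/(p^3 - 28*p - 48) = (p - 3)/(p + 2)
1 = 1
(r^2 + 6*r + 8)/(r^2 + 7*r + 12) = (r + 2)/(r + 3)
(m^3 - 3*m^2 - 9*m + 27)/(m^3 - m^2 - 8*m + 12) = (m^2 - 6*m + 9)/(m^2 - 4*m + 4)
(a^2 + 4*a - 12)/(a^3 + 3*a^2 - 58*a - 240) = (a - 2)/(a^2 - 3*a - 40)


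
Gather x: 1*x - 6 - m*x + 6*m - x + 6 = -m*x + 6*m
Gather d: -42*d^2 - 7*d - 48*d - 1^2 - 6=-42*d^2 - 55*d - 7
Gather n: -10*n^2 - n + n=-10*n^2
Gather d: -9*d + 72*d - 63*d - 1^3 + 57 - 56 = 0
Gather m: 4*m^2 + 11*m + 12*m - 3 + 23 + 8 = 4*m^2 + 23*m + 28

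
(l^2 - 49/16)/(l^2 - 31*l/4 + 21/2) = (l + 7/4)/(l - 6)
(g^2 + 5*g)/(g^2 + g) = (g + 5)/(g + 1)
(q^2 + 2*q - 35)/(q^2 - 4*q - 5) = (q + 7)/(q + 1)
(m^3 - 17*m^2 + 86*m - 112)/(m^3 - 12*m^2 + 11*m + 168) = (m - 2)/(m + 3)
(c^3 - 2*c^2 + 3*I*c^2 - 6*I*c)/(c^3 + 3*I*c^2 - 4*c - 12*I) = c/(c + 2)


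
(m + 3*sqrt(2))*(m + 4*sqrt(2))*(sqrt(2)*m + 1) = sqrt(2)*m^3 + 15*m^2 + 31*sqrt(2)*m + 24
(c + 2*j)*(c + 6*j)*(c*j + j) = c^3*j + 8*c^2*j^2 + c^2*j + 12*c*j^3 + 8*c*j^2 + 12*j^3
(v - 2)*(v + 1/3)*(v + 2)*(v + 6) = v^4 + 19*v^3/3 - 2*v^2 - 76*v/3 - 8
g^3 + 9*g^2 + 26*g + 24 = (g + 2)*(g + 3)*(g + 4)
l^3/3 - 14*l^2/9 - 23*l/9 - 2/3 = (l/3 + 1/3)*(l - 6)*(l + 1/3)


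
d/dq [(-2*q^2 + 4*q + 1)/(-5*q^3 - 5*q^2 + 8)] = (-10*q^4 + 40*q^3 + 35*q^2 - 22*q + 32)/(25*q^6 + 50*q^5 + 25*q^4 - 80*q^3 - 80*q^2 + 64)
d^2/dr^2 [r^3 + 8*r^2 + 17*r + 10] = 6*r + 16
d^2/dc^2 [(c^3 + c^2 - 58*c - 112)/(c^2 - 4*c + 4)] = 12*(-7*c - 94)/(c^4 - 8*c^3 + 24*c^2 - 32*c + 16)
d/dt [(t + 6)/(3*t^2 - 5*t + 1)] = (3*t^2 - 5*t - (t + 6)*(6*t - 5) + 1)/(3*t^2 - 5*t + 1)^2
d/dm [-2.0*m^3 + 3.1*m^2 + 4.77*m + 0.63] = -6.0*m^2 + 6.2*m + 4.77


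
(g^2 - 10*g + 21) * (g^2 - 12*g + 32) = g^4 - 22*g^3 + 173*g^2 - 572*g + 672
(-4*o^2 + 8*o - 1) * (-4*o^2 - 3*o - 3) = 16*o^4 - 20*o^3 - 8*o^2 - 21*o + 3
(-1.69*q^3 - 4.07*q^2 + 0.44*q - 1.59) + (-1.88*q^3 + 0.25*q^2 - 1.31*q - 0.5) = -3.57*q^3 - 3.82*q^2 - 0.87*q - 2.09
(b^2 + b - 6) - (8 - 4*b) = b^2 + 5*b - 14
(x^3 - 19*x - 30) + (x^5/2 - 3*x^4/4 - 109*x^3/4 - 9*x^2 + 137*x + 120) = x^5/2 - 3*x^4/4 - 105*x^3/4 - 9*x^2 + 118*x + 90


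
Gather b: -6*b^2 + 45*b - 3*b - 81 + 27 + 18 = -6*b^2 + 42*b - 36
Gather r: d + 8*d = 9*d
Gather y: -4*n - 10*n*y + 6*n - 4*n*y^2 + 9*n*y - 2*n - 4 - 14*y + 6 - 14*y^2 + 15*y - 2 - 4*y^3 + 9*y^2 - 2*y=-4*y^3 + y^2*(-4*n - 5) + y*(-n - 1)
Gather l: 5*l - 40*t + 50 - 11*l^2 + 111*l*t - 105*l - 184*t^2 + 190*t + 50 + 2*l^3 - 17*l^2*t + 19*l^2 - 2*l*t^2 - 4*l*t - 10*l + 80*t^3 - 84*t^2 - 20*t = 2*l^3 + l^2*(8 - 17*t) + l*(-2*t^2 + 107*t - 110) + 80*t^3 - 268*t^2 + 130*t + 100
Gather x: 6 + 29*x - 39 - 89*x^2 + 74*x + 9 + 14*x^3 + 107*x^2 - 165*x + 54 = 14*x^3 + 18*x^2 - 62*x + 30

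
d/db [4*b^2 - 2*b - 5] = 8*b - 2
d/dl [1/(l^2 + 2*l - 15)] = 2*(-l - 1)/(l^2 + 2*l - 15)^2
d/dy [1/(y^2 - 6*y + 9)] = 2*(3 - y)/(y^2 - 6*y + 9)^2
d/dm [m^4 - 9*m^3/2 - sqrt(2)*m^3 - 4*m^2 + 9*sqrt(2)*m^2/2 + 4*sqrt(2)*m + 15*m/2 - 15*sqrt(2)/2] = 4*m^3 - 27*m^2/2 - 3*sqrt(2)*m^2 - 8*m + 9*sqrt(2)*m + 4*sqrt(2) + 15/2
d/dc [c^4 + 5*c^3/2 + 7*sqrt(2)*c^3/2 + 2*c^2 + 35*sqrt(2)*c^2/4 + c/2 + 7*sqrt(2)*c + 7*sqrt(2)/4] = 4*c^3 + 15*c^2/2 + 21*sqrt(2)*c^2/2 + 4*c + 35*sqrt(2)*c/2 + 1/2 + 7*sqrt(2)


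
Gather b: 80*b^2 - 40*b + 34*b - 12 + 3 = 80*b^2 - 6*b - 9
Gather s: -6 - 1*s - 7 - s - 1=-2*s - 14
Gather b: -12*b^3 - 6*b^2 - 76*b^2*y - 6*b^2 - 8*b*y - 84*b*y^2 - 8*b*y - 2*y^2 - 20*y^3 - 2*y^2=-12*b^3 + b^2*(-76*y - 12) + b*(-84*y^2 - 16*y) - 20*y^3 - 4*y^2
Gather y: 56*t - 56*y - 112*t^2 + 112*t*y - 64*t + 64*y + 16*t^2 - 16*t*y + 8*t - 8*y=-96*t^2 + 96*t*y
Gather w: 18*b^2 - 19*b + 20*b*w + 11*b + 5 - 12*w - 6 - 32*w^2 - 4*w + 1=18*b^2 - 8*b - 32*w^2 + w*(20*b - 16)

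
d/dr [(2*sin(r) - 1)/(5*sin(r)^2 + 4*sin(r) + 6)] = 2*(-5*sin(r)^2 + 5*sin(r) + 8)*cos(r)/(5*sin(r)^2 + 4*sin(r) + 6)^2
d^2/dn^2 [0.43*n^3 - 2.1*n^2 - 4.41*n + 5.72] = 2.58*n - 4.2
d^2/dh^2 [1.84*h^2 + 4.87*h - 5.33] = 3.68000000000000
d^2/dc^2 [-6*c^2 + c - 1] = -12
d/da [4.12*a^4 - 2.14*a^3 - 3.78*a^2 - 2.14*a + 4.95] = 16.48*a^3 - 6.42*a^2 - 7.56*a - 2.14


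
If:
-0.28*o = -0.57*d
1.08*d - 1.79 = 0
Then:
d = 1.66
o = 3.37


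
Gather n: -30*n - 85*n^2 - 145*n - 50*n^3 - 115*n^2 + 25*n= -50*n^3 - 200*n^2 - 150*n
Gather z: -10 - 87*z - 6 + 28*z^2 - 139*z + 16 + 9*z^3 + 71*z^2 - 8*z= 9*z^3 + 99*z^2 - 234*z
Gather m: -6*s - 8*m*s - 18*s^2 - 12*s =-8*m*s - 18*s^2 - 18*s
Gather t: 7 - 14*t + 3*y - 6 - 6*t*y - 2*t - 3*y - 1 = t*(-6*y - 16)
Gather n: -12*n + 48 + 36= 84 - 12*n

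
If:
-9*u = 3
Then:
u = -1/3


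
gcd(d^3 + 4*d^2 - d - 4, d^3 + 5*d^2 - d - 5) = d^2 - 1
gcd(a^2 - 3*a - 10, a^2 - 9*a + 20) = a - 5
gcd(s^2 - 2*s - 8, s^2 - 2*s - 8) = s^2 - 2*s - 8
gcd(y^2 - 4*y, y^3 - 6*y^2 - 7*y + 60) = y - 4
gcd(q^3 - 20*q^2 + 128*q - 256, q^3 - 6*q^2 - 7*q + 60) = q - 4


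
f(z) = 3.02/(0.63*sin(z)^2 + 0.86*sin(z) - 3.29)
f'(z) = 3.02*(-1.26*sin(z)*cos(z) - 0.86*cos(z))/(0.63*sin(z)^2 + 0.86*sin(z) - 3.29)^2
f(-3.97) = -1.30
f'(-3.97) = 0.68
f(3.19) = -0.91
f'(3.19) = 0.22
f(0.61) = -1.17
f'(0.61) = -0.58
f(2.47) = -1.20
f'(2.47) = 0.62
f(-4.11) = -1.40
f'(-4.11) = 0.70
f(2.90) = -0.99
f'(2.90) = 0.37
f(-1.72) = -0.86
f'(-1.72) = -0.01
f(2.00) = -1.52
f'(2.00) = 0.64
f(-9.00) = -0.85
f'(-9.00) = 0.07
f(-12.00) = -1.14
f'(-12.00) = -0.56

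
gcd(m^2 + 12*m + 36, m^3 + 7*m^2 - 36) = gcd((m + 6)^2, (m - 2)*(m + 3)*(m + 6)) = m + 6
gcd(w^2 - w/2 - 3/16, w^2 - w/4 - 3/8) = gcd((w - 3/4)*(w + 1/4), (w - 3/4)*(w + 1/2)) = w - 3/4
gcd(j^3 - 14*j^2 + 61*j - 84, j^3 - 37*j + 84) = j^2 - 7*j + 12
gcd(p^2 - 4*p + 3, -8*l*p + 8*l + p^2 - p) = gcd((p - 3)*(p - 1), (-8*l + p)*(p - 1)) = p - 1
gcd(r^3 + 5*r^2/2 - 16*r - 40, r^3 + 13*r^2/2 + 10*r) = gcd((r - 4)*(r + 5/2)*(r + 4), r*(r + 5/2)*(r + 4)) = r^2 + 13*r/2 + 10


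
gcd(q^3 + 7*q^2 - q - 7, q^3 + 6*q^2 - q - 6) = q^2 - 1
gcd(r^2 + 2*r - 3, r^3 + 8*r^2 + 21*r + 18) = r + 3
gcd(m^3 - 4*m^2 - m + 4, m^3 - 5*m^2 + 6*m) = 1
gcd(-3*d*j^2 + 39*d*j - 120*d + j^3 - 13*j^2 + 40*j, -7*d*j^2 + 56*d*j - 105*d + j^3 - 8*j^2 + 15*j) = j - 5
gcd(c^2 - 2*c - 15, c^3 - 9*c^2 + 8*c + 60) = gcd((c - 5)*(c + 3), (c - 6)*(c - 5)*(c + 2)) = c - 5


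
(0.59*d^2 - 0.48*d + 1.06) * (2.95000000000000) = 1.7405*d^2 - 1.416*d + 3.127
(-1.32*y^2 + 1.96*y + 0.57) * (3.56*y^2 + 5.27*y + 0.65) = -4.6992*y^4 + 0.0212000000000003*y^3 + 11.5004*y^2 + 4.2779*y + 0.3705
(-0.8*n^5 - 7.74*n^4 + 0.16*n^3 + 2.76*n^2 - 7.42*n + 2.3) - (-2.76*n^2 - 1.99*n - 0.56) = -0.8*n^5 - 7.74*n^4 + 0.16*n^3 + 5.52*n^2 - 5.43*n + 2.86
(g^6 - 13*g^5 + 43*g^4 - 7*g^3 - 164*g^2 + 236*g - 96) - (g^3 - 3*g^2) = g^6 - 13*g^5 + 43*g^4 - 8*g^3 - 161*g^2 + 236*g - 96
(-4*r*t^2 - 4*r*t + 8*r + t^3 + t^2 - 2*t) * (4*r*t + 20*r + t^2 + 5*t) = -16*r^2*t^3 - 96*r^2*t^2 - 48*r^2*t + 160*r^2 + t^5 + 6*t^4 + 3*t^3 - 10*t^2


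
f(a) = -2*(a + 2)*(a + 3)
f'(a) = -4*a - 10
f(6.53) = -162.58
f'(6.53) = -36.12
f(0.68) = -19.72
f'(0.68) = -12.72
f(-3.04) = -0.08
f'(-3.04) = 2.16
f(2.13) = -42.37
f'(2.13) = -18.52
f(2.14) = -42.56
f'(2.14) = -18.56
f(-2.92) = 0.15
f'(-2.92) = 1.68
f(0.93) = -23.03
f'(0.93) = -13.72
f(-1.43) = -1.79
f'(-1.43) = -4.28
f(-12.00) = -180.00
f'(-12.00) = 38.00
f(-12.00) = -180.00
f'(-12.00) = 38.00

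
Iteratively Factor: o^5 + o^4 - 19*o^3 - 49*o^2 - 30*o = (o)*(o^4 + o^3 - 19*o^2 - 49*o - 30) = o*(o - 5)*(o^3 + 6*o^2 + 11*o + 6) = o*(o - 5)*(o + 3)*(o^2 + 3*o + 2) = o*(o - 5)*(o + 1)*(o + 3)*(o + 2)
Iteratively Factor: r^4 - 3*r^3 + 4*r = (r - 2)*(r^3 - r^2 - 2*r) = r*(r - 2)*(r^2 - r - 2) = r*(r - 2)^2*(r + 1)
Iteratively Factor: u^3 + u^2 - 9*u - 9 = (u + 3)*(u^2 - 2*u - 3) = (u - 3)*(u + 3)*(u + 1)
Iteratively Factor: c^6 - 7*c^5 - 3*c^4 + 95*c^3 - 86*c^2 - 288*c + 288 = (c - 4)*(c^5 - 3*c^4 - 15*c^3 + 35*c^2 + 54*c - 72) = (c - 4)*(c - 3)*(c^4 - 15*c^2 - 10*c + 24) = (c - 4)^2*(c - 3)*(c^3 + 4*c^2 + c - 6) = (c - 4)^2*(c - 3)*(c - 1)*(c^2 + 5*c + 6) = (c - 4)^2*(c - 3)*(c - 1)*(c + 3)*(c + 2)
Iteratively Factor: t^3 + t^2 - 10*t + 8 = (t - 1)*(t^2 + 2*t - 8) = (t - 1)*(t + 4)*(t - 2)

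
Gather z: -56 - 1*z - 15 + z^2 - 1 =z^2 - z - 72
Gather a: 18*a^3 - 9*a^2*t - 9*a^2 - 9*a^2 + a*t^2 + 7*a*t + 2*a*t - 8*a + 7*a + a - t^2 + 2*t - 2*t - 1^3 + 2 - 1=18*a^3 + a^2*(-9*t - 18) + a*(t^2 + 9*t) - t^2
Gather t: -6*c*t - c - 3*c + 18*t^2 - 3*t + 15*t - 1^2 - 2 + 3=-4*c + 18*t^2 + t*(12 - 6*c)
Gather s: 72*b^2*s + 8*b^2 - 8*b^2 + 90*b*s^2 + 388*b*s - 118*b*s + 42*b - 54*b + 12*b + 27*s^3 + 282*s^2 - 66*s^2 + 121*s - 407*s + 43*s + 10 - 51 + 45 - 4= 27*s^3 + s^2*(90*b + 216) + s*(72*b^2 + 270*b - 243)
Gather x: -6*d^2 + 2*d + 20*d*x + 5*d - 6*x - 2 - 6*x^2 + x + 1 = -6*d^2 + 7*d - 6*x^2 + x*(20*d - 5) - 1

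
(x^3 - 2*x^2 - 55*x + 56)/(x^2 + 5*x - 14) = (x^2 - 9*x + 8)/(x - 2)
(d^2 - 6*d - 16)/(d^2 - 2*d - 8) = (d - 8)/(d - 4)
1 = 1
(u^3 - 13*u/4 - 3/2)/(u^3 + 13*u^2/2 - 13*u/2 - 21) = (u + 1/2)/(u + 7)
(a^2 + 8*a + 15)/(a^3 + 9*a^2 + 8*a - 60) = (a + 3)/(a^2 + 4*a - 12)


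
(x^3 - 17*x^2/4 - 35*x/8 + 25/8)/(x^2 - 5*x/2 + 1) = (4*x^2 - 15*x - 25)/(4*(x - 2))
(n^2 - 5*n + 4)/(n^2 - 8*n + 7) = (n - 4)/(n - 7)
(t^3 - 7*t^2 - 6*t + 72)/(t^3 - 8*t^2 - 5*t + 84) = (t - 6)/(t - 7)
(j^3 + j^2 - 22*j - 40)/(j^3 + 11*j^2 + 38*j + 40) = (j - 5)/(j + 5)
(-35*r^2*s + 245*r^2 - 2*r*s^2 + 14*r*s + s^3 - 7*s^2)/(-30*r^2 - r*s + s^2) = (7*r*s - 49*r - s^2 + 7*s)/(6*r - s)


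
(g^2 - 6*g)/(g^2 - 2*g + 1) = g*(g - 6)/(g^2 - 2*g + 1)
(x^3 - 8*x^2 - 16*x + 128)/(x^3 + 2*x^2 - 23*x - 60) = (x^2 - 12*x + 32)/(x^2 - 2*x - 15)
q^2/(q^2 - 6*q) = q/(q - 6)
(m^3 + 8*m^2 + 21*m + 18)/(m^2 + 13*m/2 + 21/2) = 2*(m^2 + 5*m + 6)/(2*m + 7)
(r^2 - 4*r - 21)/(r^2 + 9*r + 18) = (r - 7)/(r + 6)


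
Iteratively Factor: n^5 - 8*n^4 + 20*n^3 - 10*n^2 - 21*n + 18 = (n - 2)*(n^4 - 6*n^3 + 8*n^2 + 6*n - 9) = (n - 3)*(n - 2)*(n^3 - 3*n^2 - n + 3) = (n - 3)^2*(n - 2)*(n^2 - 1) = (n - 3)^2*(n - 2)*(n + 1)*(n - 1)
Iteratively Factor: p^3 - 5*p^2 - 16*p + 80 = (p - 4)*(p^2 - p - 20) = (p - 4)*(p + 4)*(p - 5)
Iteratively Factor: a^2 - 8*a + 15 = (a - 3)*(a - 5)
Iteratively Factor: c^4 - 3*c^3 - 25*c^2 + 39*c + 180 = (c + 3)*(c^3 - 6*c^2 - 7*c + 60) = (c + 3)^2*(c^2 - 9*c + 20) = (c - 4)*(c + 3)^2*(c - 5)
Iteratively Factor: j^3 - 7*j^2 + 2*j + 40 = (j - 5)*(j^2 - 2*j - 8) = (j - 5)*(j + 2)*(j - 4)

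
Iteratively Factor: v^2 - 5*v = (v)*(v - 5)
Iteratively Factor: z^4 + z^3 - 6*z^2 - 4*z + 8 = (z - 2)*(z^3 + 3*z^2 - 4) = (z - 2)*(z - 1)*(z^2 + 4*z + 4) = (z - 2)*(z - 1)*(z + 2)*(z + 2)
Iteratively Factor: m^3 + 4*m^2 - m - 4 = (m - 1)*(m^2 + 5*m + 4) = (m - 1)*(m + 4)*(m + 1)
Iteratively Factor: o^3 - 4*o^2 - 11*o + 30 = (o - 5)*(o^2 + o - 6) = (o - 5)*(o - 2)*(o + 3)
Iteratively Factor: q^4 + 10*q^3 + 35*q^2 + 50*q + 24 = (q + 4)*(q^3 + 6*q^2 + 11*q + 6) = (q + 3)*(q + 4)*(q^2 + 3*q + 2) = (q + 2)*(q + 3)*(q + 4)*(q + 1)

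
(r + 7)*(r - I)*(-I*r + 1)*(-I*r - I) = -r^4 - 8*r^3 - 8*r^2 - 8*r - 7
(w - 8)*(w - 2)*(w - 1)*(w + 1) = w^4 - 10*w^3 + 15*w^2 + 10*w - 16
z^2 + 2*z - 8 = (z - 2)*(z + 4)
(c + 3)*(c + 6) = c^2 + 9*c + 18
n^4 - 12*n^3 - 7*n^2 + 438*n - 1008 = (n - 8)*(n - 7)*(n - 3)*(n + 6)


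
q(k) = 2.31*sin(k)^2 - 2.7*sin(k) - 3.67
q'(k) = 4.62*sin(k)*cos(k) - 2.7*cos(k)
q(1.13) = -4.22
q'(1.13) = 0.63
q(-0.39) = -2.31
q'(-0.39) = -4.12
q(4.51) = 1.19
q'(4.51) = 1.45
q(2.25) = -4.37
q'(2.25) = -0.56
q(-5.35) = -4.35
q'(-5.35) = 0.60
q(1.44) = -4.08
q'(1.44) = 0.25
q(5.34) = 0.03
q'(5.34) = -3.78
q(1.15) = -4.21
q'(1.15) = 0.62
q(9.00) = -4.39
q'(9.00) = 0.73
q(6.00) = -2.74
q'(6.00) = -3.83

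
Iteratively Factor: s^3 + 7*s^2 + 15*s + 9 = (s + 3)*(s^2 + 4*s + 3) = (s + 1)*(s + 3)*(s + 3)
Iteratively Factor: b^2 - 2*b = (b - 2)*(b)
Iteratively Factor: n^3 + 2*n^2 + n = (n + 1)*(n^2 + n) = (n + 1)^2*(n)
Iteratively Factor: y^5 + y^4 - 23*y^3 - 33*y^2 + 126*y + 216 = (y + 3)*(y^4 - 2*y^3 - 17*y^2 + 18*y + 72) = (y + 3)^2*(y^3 - 5*y^2 - 2*y + 24) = (y - 3)*(y + 3)^2*(y^2 - 2*y - 8) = (y - 4)*(y - 3)*(y + 3)^2*(y + 2)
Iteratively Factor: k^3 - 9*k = (k - 3)*(k^2 + 3*k) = (k - 3)*(k + 3)*(k)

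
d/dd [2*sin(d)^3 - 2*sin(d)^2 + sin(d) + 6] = (6*sin(d)^2 - 4*sin(d) + 1)*cos(d)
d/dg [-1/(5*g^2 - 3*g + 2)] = (10*g - 3)/(5*g^2 - 3*g + 2)^2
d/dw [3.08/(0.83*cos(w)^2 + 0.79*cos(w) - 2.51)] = (5.1128*cos(w) + 2.4332)*sin(w)/(0.83*cos(w)^2 + 0.79*cos(w) - 2.51)^2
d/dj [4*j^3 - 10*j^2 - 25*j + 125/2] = 12*j^2 - 20*j - 25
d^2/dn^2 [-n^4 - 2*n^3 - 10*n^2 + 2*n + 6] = -12*n^2 - 12*n - 20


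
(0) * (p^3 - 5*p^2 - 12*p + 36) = 0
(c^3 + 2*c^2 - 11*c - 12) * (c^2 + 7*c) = c^5 + 9*c^4 + 3*c^3 - 89*c^2 - 84*c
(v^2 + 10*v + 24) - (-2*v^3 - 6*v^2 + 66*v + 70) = 2*v^3 + 7*v^2 - 56*v - 46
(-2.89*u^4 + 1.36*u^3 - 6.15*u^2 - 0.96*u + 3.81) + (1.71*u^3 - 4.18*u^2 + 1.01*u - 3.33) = -2.89*u^4 + 3.07*u^3 - 10.33*u^2 + 0.05*u + 0.48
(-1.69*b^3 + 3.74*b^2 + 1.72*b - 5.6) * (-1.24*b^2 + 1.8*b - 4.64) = 2.0956*b^5 - 7.6796*b^4 + 12.4408*b^3 - 7.3136*b^2 - 18.0608*b + 25.984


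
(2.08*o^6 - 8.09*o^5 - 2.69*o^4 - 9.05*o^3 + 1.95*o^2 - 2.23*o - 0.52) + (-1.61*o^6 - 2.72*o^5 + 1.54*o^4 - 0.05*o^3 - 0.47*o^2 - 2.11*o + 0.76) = 0.47*o^6 - 10.81*o^5 - 1.15*o^4 - 9.1*o^3 + 1.48*o^2 - 4.34*o + 0.24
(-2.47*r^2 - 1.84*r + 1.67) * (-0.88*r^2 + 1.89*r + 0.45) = 2.1736*r^4 - 3.0491*r^3 - 6.0587*r^2 + 2.3283*r + 0.7515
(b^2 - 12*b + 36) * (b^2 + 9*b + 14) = b^4 - 3*b^3 - 58*b^2 + 156*b + 504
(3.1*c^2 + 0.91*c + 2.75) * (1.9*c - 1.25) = 5.89*c^3 - 2.146*c^2 + 4.0875*c - 3.4375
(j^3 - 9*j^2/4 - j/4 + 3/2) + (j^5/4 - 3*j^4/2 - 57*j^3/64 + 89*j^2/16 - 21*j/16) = j^5/4 - 3*j^4/2 + 7*j^3/64 + 53*j^2/16 - 25*j/16 + 3/2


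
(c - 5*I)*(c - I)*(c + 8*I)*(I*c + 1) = I*c^4 - c^3 + 45*I*c^2 + 83*c - 40*I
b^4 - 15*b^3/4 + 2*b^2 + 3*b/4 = b*(b - 3)*(b - 1)*(b + 1/4)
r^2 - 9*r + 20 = (r - 5)*(r - 4)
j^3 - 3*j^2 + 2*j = j*(j - 2)*(j - 1)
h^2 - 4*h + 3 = (h - 3)*(h - 1)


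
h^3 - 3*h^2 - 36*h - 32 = (h - 8)*(h + 1)*(h + 4)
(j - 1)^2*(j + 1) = j^3 - j^2 - j + 1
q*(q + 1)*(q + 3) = q^3 + 4*q^2 + 3*q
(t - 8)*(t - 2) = t^2 - 10*t + 16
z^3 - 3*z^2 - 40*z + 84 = (z - 7)*(z - 2)*(z + 6)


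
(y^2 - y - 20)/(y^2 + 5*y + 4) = (y - 5)/(y + 1)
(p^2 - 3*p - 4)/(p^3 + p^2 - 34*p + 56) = (p + 1)/(p^2 + 5*p - 14)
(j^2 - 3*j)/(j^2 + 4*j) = (j - 3)/(j + 4)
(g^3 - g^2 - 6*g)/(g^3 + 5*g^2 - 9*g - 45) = g*(g + 2)/(g^2 + 8*g + 15)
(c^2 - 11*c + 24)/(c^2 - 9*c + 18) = (c - 8)/(c - 6)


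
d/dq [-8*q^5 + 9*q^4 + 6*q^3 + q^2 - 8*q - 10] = -40*q^4 + 36*q^3 + 18*q^2 + 2*q - 8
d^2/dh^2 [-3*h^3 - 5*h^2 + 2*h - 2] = -18*h - 10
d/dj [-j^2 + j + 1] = 1 - 2*j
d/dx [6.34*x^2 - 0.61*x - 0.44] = 12.68*x - 0.61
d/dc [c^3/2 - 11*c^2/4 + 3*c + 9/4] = 3*c^2/2 - 11*c/2 + 3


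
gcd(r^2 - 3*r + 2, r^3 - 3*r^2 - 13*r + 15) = r - 1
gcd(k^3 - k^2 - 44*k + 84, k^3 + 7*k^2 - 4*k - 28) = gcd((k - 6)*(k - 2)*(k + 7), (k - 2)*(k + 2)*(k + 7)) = k^2 + 5*k - 14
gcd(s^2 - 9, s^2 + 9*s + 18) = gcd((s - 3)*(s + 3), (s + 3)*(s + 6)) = s + 3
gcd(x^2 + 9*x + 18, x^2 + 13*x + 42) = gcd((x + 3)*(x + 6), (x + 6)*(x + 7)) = x + 6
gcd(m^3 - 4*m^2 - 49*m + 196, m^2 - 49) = m^2 - 49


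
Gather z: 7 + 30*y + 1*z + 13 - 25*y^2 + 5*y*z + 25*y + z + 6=-25*y^2 + 55*y + z*(5*y + 2) + 26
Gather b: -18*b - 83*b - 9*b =-110*b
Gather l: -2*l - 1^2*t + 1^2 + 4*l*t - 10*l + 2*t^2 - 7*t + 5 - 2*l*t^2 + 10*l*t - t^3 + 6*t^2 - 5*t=l*(-2*t^2 + 14*t - 12) - t^3 + 8*t^2 - 13*t + 6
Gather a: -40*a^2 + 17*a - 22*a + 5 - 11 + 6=-40*a^2 - 5*a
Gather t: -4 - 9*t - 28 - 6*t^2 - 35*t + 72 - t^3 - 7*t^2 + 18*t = -t^3 - 13*t^2 - 26*t + 40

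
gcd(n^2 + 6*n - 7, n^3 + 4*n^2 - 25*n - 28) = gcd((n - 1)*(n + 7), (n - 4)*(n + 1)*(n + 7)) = n + 7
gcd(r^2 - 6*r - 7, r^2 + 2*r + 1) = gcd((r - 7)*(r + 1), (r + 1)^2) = r + 1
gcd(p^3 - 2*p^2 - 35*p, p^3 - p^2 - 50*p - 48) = 1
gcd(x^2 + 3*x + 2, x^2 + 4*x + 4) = x + 2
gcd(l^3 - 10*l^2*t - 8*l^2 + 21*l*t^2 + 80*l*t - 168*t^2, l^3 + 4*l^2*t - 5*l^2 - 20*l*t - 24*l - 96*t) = l - 8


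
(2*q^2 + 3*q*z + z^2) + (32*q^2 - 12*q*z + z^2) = 34*q^2 - 9*q*z + 2*z^2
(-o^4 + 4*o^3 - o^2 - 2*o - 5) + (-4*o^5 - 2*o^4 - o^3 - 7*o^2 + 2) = -4*o^5 - 3*o^4 + 3*o^3 - 8*o^2 - 2*o - 3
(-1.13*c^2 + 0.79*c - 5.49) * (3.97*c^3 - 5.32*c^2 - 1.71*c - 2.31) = -4.4861*c^5 + 9.1479*c^4 - 24.0658*c^3 + 30.4662*c^2 + 7.563*c + 12.6819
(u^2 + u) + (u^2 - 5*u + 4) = 2*u^2 - 4*u + 4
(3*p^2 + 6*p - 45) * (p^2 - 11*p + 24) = 3*p^4 - 27*p^3 - 39*p^2 + 639*p - 1080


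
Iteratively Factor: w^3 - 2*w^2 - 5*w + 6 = (w - 1)*(w^2 - w - 6) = (w - 3)*(w - 1)*(w + 2)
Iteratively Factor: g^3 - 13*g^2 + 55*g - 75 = (g - 5)*(g^2 - 8*g + 15) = (g - 5)^2*(g - 3)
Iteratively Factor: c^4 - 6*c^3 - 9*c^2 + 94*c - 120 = (c - 2)*(c^3 - 4*c^2 - 17*c + 60) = (c - 5)*(c - 2)*(c^2 + c - 12) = (c - 5)*(c - 2)*(c + 4)*(c - 3)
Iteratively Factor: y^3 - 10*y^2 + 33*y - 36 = (y - 3)*(y^2 - 7*y + 12) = (y - 3)^2*(y - 4)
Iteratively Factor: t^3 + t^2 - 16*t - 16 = (t + 1)*(t^2 - 16) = (t - 4)*(t + 1)*(t + 4)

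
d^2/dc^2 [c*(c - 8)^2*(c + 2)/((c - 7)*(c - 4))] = 2*(c^6 - 33*c^5 + 447*c^4 - 3286*c^3 + 14952*c^2 - 43680*c + 64512)/(c^6 - 33*c^5 + 447*c^4 - 3179*c^3 + 12516*c^2 - 25872*c + 21952)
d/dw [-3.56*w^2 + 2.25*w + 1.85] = 2.25 - 7.12*w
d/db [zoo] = 0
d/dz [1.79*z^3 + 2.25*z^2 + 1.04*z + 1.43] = 5.37*z^2 + 4.5*z + 1.04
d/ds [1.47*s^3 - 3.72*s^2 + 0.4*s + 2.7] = 4.41*s^2 - 7.44*s + 0.4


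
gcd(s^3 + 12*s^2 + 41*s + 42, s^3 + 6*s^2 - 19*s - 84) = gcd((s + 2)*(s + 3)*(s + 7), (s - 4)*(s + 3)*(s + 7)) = s^2 + 10*s + 21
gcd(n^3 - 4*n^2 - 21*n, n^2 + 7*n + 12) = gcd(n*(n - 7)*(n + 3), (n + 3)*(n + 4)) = n + 3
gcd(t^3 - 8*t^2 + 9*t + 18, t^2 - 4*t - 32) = 1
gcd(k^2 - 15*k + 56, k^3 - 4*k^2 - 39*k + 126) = k - 7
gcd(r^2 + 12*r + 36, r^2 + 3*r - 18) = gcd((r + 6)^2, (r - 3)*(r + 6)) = r + 6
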